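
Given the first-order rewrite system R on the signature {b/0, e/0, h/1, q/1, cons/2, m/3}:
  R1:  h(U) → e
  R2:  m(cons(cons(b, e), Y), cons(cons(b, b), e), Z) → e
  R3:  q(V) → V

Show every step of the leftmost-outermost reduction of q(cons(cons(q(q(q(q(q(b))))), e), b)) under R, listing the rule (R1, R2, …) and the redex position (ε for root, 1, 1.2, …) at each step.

cons(cons(b, e), b)

1. q(cons(cons(q(q(q(q(q(b))))), e), b))  →  cons(cons(q(q(q(q(q(b))))), e), b)   [R3 at ε]
2. cons(cons(q(q(q(q(q(b))))), e), b)  →  cons(cons(q(q(q(q(b)))), e), b)   [R3 at 1.1]
3. cons(cons(q(q(q(q(b)))), e), b)  →  cons(cons(q(q(q(b))), e), b)   [R3 at 1.1]
4. cons(cons(q(q(q(b))), e), b)  →  cons(cons(q(q(b)), e), b)   [R3 at 1.1]
5. cons(cons(q(q(b)), e), b)  →  cons(cons(q(b), e), b)   [R3 at 1.1]
6. cons(cons(q(b), e), b)  →  cons(cons(b, e), b)   [R3 at 1.1]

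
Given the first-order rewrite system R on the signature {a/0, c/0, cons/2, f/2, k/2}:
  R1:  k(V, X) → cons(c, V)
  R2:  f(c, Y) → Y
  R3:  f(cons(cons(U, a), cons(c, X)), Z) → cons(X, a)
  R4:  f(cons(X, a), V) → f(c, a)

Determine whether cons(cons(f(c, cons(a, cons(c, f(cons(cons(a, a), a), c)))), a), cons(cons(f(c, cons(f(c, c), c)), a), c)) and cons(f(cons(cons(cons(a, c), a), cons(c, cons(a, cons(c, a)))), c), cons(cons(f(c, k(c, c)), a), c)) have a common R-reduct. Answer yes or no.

Reduce t₁ = cons(cons(f(c, cons(a, cons(c, f(cons(cons(a, a), a), c)))), a), cons(cons(f(c, cons(f(c, c), c)), a), c)):
1. cons(cons(f(c, cons(a, cons(c, f(cons(cons(a, a), a), c)))), a), cons(cons(f(c, cons(f(c, c), c)), a), c))  →  cons(cons(cons(a, cons(c, f(cons(cons(a, a), a), c))), a), cons(cons(f(c, cons(f(c, c), c)), a), c))   [R2 at 1.1]
2. cons(cons(cons(a, cons(c, f(cons(cons(a, a), a), c))), a), cons(cons(f(c, cons(f(c, c), c)), a), c))  →  cons(cons(cons(a, cons(c, f(c, a))), a), cons(cons(f(c, cons(f(c, c), c)), a), c))   [R4 at 1.1.2.2]
3. cons(cons(cons(a, cons(c, f(c, a))), a), cons(cons(f(c, cons(f(c, c), c)), a), c))  →  cons(cons(cons(a, cons(c, a)), a), cons(cons(f(c, cons(f(c, c), c)), a), c))   [R2 at 1.1.2.2]
4. cons(cons(cons(a, cons(c, a)), a), cons(cons(f(c, cons(f(c, c), c)), a), c))  →  cons(cons(cons(a, cons(c, a)), a), cons(cons(cons(f(c, c), c), a), c))   [R2 at 2.1.1]
5. cons(cons(cons(a, cons(c, a)), a), cons(cons(cons(f(c, c), c), a), c))  →  cons(cons(cons(a, cons(c, a)), a), cons(cons(cons(c, c), a), c))   [R2 at 2.1.1.1]

Reduce t₂ = cons(f(cons(cons(cons(a, c), a), cons(c, cons(a, cons(c, a)))), c), cons(cons(f(c, k(c, c)), a), c)):
1. cons(f(cons(cons(cons(a, c), a), cons(c, cons(a, cons(c, a)))), c), cons(cons(f(c, k(c, c)), a), c))  →  cons(cons(cons(a, cons(c, a)), a), cons(cons(f(c, k(c, c)), a), c))   [R3 at 1]
2. cons(cons(cons(a, cons(c, a)), a), cons(cons(f(c, k(c, c)), a), c))  →  cons(cons(cons(a, cons(c, a)), a), cons(cons(k(c, c), a), c))   [R2 at 2.1.1]
3. cons(cons(cons(a, cons(c, a)), a), cons(cons(k(c, c), a), c))  →  cons(cons(cons(a, cons(c, a)), a), cons(cons(cons(c, c), a), c))   [R1 at 2.1.1]

yes — NF(t₁) = cons(cons(cons(a, cons(c, a)), a), cons(cons(cons(c, c), a), c)), NF(t₂) = cons(cons(cons(a, cons(c, a)), a), cons(cons(cons(c, c), a), c))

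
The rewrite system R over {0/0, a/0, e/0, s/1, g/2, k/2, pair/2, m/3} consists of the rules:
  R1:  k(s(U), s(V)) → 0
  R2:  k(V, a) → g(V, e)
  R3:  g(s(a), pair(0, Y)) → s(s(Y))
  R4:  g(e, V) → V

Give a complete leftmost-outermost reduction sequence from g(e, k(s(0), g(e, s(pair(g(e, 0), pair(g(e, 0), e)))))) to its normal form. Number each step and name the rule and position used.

1. g(e, k(s(0), g(e, s(pair(g(e, 0), pair(g(e, 0), e))))))  →  k(s(0), g(e, s(pair(g(e, 0), pair(g(e, 0), e)))))   [R4 at ε]
2. k(s(0), g(e, s(pair(g(e, 0), pair(g(e, 0), e)))))  →  k(s(0), s(pair(g(e, 0), pair(g(e, 0), e))))   [R4 at 2]
3. k(s(0), s(pair(g(e, 0), pair(g(e, 0), e))))  →  0   [R1 at ε]

0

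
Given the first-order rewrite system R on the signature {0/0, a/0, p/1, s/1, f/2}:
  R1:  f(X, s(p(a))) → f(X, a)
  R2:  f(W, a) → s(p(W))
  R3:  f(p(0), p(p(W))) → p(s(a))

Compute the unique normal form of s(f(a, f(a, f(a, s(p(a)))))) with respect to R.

s(s(p(a)))

1. s(f(a, f(a, f(a, s(p(a))))))  →  s(f(a, f(a, f(a, a))))   [R1 at 1.2.2]
2. s(f(a, f(a, f(a, a))))  →  s(f(a, f(a, s(p(a)))))   [R2 at 1.2.2]
3. s(f(a, f(a, s(p(a)))))  →  s(f(a, f(a, a)))   [R1 at 1.2]
4. s(f(a, f(a, a)))  →  s(f(a, s(p(a))))   [R2 at 1.2]
5. s(f(a, s(p(a))))  →  s(f(a, a))   [R1 at 1]
6. s(f(a, a))  →  s(s(p(a)))   [R2 at 1]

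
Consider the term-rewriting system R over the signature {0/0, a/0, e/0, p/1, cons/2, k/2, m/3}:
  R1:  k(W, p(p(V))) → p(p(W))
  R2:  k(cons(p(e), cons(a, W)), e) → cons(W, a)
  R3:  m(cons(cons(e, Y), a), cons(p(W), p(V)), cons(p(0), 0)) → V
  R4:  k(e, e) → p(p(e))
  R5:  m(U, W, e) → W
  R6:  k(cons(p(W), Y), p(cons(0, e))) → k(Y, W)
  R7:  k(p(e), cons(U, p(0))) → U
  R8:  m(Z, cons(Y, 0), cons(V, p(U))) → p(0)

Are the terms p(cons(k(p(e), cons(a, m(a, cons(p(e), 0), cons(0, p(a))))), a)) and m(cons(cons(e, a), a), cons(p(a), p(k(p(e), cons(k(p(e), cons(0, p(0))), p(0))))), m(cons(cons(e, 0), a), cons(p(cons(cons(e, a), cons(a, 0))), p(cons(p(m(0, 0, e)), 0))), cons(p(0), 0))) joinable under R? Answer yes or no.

Reduce t₁ = p(cons(k(p(e), cons(a, m(a, cons(p(e), 0), cons(0, p(a))))), a)):
1. p(cons(k(p(e), cons(a, m(a, cons(p(e), 0), cons(0, p(a))))), a))  →  p(cons(k(p(e), cons(a, p(0))), a))   [R8 at 1.1.2.2]
2. p(cons(k(p(e), cons(a, p(0))), a))  →  p(cons(a, a))   [R7 at 1.1]

Reduce t₂ = m(cons(cons(e, a), a), cons(p(a), p(k(p(e), cons(k(p(e), cons(0, p(0))), p(0))))), m(cons(cons(e, 0), a), cons(p(cons(cons(e, a), cons(a, 0))), p(cons(p(m(0, 0, e)), 0))), cons(p(0), 0))):
1. m(cons(cons(e, a), a), cons(p(a), p(k(p(e), cons(k(p(e), cons(0, p(0))), p(0))))), m(cons(cons(e, 0), a), cons(p(cons(cons(e, a), cons(a, 0))), p(cons(p(m(0, 0, e)), 0))), cons(p(0), 0)))  →  m(cons(cons(e, a), a), cons(p(a), p(k(p(e), cons(0, p(0))))), m(cons(cons(e, 0), a), cons(p(cons(cons(e, a), cons(a, 0))), p(cons(p(m(0, 0, e)), 0))), cons(p(0), 0)))   [R7 at 2.2.1]
2. m(cons(cons(e, a), a), cons(p(a), p(k(p(e), cons(0, p(0))))), m(cons(cons(e, 0), a), cons(p(cons(cons(e, a), cons(a, 0))), p(cons(p(m(0, 0, e)), 0))), cons(p(0), 0)))  →  m(cons(cons(e, a), a), cons(p(a), p(0)), m(cons(cons(e, 0), a), cons(p(cons(cons(e, a), cons(a, 0))), p(cons(p(m(0, 0, e)), 0))), cons(p(0), 0)))   [R7 at 2.2.1]
3. m(cons(cons(e, a), a), cons(p(a), p(0)), m(cons(cons(e, 0), a), cons(p(cons(cons(e, a), cons(a, 0))), p(cons(p(m(0, 0, e)), 0))), cons(p(0), 0)))  →  m(cons(cons(e, a), a), cons(p(a), p(0)), cons(p(m(0, 0, e)), 0))   [R3 at 3]
4. m(cons(cons(e, a), a), cons(p(a), p(0)), cons(p(m(0, 0, e)), 0))  →  m(cons(cons(e, a), a), cons(p(a), p(0)), cons(p(0), 0))   [R5 at 3.1.1]
5. m(cons(cons(e, a), a), cons(p(a), p(0)), cons(p(0), 0))  →  0   [R3 at ε]

no — NF(t₁) = p(cons(a, a)), NF(t₂) = 0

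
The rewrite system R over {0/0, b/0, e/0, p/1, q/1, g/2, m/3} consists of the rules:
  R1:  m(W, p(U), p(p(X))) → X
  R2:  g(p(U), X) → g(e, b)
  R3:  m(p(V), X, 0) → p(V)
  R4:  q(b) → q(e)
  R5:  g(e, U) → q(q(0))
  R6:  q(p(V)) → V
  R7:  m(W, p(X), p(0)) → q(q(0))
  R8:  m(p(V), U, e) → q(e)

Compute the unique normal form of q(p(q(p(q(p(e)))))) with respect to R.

1. q(p(q(p(q(p(e))))))  →  q(p(q(p(e))))   [R6 at ε]
2. q(p(q(p(e))))  →  q(p(e))   [R6 at ε]
3. q(p(e))  →  e   [R6 at ε]

e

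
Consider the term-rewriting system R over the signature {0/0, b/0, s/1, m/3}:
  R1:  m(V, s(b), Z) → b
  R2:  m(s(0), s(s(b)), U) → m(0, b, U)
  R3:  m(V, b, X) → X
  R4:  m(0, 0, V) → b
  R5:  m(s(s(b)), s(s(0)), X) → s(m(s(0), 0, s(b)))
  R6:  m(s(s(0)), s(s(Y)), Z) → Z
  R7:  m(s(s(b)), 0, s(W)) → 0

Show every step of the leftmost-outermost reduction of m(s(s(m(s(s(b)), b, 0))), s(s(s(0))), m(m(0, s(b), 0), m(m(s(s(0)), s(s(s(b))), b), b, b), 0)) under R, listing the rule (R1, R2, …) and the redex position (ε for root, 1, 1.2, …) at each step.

0

1. m(s(s(m(s(s(b)), b, 0))), s(s(s(0))), m(m(0, s(b), 0), m(m(s(s(0)), s(s(s(b))), b), b, b), 0))  →  m(s(s(0)), s(s(s(0))), m(m(0, s(b), 0), m(m(s(s(0)), s(s(s(b))), b), b, b), 0))   [R3 at 1.1.1]
2. m(s(s(0)), s(s(s(0))), m(m(0, s(b), 0), m(m(s(s(0)), s(s(s(b))), b), b, b), 0))  →  m(m(0, s(b), 0), m(m(s(s(0)), s(s(s(b))), b), b, b), 0)   [R6 at ε]
3. m(m(0, s(b), 0), m(m(s(s(0)), s(s(s(b))), b), b, b), 0)  →  m(b, m(m(s(s(0)), s(s(s(b))), b), b, b), 0)   [R1 at 1]
4. m(b, m(m(s(s(0)), s(s(s(b))), b), b, b), 0)  →  m(b, b, 0)   [R3 at 2]
5. m(b, b, 0)  →  0   [R3 at ε]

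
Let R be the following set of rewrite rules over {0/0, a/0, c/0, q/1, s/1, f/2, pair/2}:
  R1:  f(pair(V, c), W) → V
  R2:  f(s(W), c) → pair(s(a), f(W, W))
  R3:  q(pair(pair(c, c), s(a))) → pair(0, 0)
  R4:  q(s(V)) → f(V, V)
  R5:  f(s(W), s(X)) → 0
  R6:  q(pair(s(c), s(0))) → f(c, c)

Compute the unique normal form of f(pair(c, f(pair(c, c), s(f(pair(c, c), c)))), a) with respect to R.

c

1. f(pair(c, f(pair(c, c), s(f(pair(c, c), c)))), a)  →  f(pair(c, c), a)   [R1 at 1.2]
2. f(pair(c, c), a)  →  c   [R1 at ε]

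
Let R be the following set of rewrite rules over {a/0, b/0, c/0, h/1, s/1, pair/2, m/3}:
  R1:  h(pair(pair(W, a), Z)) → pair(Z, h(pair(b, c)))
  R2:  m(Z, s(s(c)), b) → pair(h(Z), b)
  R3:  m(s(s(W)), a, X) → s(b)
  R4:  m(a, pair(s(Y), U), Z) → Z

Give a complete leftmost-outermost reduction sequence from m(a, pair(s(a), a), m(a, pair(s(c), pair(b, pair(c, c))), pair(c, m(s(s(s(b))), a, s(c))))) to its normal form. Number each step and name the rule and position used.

pair(c, s(b))

1. m(a, pair(s(a), a), m(a, pair(s(c), pair(b, pair(c, c))), pair(c, m(s(s(s(b))), a, s(c)))))  →  m(a, pair(s(c), pair(b, pair(c, c))), pair(c, m(s(s(s(b))), a, s(c))))   [R4 at ε]
2. m(a, pair(s(c), pair(b, pair(c, c))), pair(c, m(s(s(s(b))), a, s(c))))  →  pair(c, m(s(s(s(b))), a, s(c)))   [R4 at ε]
3. pair(c, m(s(s(s(b))), a, s(c)))  →  pair(c, s(b))   [R3 at 2]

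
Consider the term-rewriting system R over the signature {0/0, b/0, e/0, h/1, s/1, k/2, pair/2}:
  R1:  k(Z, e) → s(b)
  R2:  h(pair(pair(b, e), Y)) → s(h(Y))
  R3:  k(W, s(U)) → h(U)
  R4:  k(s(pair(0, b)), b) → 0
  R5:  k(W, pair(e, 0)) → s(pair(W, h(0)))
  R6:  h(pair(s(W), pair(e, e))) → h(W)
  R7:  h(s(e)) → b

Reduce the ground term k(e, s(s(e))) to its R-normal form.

b

1. k(e, s(s(e)))  →  h(s(e))   [R3 at ε]
2. h(s(e))  →  b   [R7 at ε]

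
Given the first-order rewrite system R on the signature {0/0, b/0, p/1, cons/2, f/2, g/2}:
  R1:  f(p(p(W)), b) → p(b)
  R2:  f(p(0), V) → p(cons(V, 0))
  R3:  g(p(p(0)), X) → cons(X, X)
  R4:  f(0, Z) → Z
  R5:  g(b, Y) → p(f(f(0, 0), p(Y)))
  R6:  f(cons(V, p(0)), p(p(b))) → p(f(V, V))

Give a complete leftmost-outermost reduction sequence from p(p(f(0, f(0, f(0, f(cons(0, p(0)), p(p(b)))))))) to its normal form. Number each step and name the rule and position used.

1. p(p(f(0, f(0, f(0, f(cons(0, p(0)), p(p(b))))))))  →  p(p(f(0, f(0, f(cons(0, p(0)), p(p(b)))))))   [R4 at 1.1]
2. p(p(f(0, f(0, f(cons(0, p(0)), p(p(b)))))))  →  p(p(f(0, f(cons(0, p(0)), p(p(b))))))   [R4 at 1.1]
3. p(p(f(0, f(cons(0, p(0)), p(p(b))))))  →  p(p(f(cons(0, p(0)), p(p(b)))))   [R4 at 1.1]
4. p(p(f(cons(0, p(0)), p(p(b)))))  →  p(p(p(f(0, 0))))   [R6 at 1.1]
5. p(p(p(f(0, 0))))  →  p(p(p(0)))   [R4 at 1.1.1]

p(p(p(0)))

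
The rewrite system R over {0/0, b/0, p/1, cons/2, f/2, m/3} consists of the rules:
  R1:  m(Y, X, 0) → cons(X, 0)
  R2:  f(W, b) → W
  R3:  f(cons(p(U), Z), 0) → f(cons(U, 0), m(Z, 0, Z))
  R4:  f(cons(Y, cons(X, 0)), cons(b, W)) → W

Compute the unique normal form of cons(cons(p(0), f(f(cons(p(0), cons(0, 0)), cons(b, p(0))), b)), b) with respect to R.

cons(cons(p(0), p(0)), b)

1. cons(cons(p(0), f(f(cons(p(0), cons(0, 0)), cons(b, p(0))), b)), b)  →  cons(cons(p(0), f(cons(p(0), cons(0, 0)), cons(b, p(0)))), b)   [R2 at 1.2]
2. cons(cons(p(0), f(cons(p(0), cons(0, 0)), cons(b, p(0)))), b)  →  cons(cons(p(0), p(0)), b)   [R4 at 1.2]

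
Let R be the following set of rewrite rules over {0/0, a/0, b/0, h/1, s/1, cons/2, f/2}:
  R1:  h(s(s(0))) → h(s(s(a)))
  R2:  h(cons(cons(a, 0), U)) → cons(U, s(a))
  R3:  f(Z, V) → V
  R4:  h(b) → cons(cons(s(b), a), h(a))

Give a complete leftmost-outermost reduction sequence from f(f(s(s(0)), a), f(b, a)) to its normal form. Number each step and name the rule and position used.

a

1. f(f(s(s(0)), a), f(b, a))  →  f(b, a)   [R3 at ε]
2. f(b, a)  →  a   [R3 at ε]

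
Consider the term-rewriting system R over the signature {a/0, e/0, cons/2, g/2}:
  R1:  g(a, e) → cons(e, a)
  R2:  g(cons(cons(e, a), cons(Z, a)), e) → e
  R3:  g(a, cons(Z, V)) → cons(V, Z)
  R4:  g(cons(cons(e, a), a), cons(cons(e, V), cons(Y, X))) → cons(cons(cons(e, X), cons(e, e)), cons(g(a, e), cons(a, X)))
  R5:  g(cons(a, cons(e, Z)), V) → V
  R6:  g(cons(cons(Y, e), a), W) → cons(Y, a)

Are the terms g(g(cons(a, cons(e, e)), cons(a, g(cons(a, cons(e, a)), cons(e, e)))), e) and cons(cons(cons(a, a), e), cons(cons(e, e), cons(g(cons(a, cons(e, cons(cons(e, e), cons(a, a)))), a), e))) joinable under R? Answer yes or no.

Reduce t₁ = g(g(cons(a, cons(e, e)), cons(a, g(cons(a, cons(e, a)), cons(e, e)))), e):
1. g(g(cons(a, cons(e, e)), cons(a, g(cons(a, cons(e, a)), cons(e, e)))), e)  →  g(cons(a, g(cons(a, cons(e, a)), cons(e, e))), e)   [R5 at 1]
2. g(cons(a, g(cons(a, cons(e, a)), cons(e, e))), e)  →  g(cons(a, cons(e, e)), e)   [R5 at 1.2]
3. g(cons(a, cons(e, e)), e)  →  e   [R5 at ε]

Reduce t₂ = cons(cons(cons(a, a), e), cons(cons(e, e), cons(g(cons(a, cons(e, cons(cons(e, e), cons(a, a)))), a), e))):
1. cons(cons(cons(a, a), e), cons(cons(e, e), cons(g(cons(a, cons(e, cons(cons(e, e), cons(a, a)))), a), e)))  →  cons(cons(cons(a, a), e), cons(cons(e, e), cons(a, e)))   [R5 at 2.2.1]

no — NF(t₁) = e, NF(t₂) = cons(cons(cons(a, a), e), cons(cons(e, e), cons(a, e)))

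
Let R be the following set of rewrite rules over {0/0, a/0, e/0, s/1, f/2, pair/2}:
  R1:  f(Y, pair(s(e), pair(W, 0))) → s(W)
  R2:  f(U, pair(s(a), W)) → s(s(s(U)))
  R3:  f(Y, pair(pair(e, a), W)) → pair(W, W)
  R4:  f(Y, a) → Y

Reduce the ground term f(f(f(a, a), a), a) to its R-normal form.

1. f(f(f(a, a), a), a)  →  f(f(a, a), a)   [R4 at ε]
2. f(f(a, a), a)  →  f(a, a)   [R4 at ε]
3. f(a, a)  →  a   [R4 at ε]

a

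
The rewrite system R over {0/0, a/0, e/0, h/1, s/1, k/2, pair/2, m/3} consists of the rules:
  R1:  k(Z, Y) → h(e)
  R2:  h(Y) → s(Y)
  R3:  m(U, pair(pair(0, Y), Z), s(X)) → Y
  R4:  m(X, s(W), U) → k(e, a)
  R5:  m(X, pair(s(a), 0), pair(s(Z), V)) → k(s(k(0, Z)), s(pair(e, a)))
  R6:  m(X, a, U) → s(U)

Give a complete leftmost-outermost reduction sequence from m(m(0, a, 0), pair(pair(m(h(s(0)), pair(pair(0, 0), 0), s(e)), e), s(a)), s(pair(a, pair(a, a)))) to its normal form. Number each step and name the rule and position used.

1. m(m(0, a, 0), pair(pair(m(h(s(0)), pair(pair(0, 0), 0), s(e)), e), s(a)), s(pair(a, pair(a, a))))  →  m(s(0), pair(pair(m(h(s(0)), pair(pair(0, 0), 0), s(e)), e), s(a)), s(pair(a, pair(a, a))))   [R6 at 1]
2. m(s(0), pair(pair(m(h(s(0)), pair(pair(0, 0), 0), s(e)), e), s(a)), s(pair(a, pair(a, a))))  →  m(s(0), pair(pair(0, e), s(a)), s(pair(a, pair(a, a))))   [R3 at 2.1.1]
3. m(s(0), pair(pair(0, e), s(a)), s(pair(a, pair(a, a))))  →  e   [R3 at ε]

e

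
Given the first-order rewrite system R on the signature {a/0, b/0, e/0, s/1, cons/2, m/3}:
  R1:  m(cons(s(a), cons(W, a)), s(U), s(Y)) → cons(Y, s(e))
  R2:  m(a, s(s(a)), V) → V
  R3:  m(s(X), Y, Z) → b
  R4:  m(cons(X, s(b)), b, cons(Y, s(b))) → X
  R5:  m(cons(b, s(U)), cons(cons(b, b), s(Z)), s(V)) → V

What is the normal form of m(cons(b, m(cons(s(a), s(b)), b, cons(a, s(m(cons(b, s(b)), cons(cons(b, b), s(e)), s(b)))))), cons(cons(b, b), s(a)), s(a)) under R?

1. m(cons(b, m(cons(s(a), s(b)), b, cons(a, s(m(cons(b, s(b)), cons(cons(b, b), s(e)), s(b)))))), cons(cons(b, b), s(a)), s(a))  →  m(cons(b, m(cons(s(a), s(b)), b, cons(a, s(b)))), cons(cons(b, b), s(a)), s(a))   [R5 at 1.2.3.2.1]
2. m(cons(b, m(cons(s(a), s(b)), b, cons(a, s(b)))), cons(cons(b, b), s(a)), s(a))  →  m(cons(b, s(a)), cons(cons(b, b), s(a)), s(a))   [R4 at 1.2]
3. m(cons(b, s(a)), cons(cons(b, b), s(a)), s(a))  →  a   [R5 at ε]

a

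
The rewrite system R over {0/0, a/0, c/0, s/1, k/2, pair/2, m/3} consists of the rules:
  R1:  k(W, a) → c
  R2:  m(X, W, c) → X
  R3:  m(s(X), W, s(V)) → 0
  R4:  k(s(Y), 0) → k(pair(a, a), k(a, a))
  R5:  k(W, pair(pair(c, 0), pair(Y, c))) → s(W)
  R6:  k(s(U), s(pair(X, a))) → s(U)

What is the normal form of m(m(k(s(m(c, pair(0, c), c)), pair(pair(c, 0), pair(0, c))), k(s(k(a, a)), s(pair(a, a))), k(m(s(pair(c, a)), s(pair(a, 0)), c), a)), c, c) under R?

1. m(m(k(s(m(c, pair(0, c), c)), pair(pair(c, 0), pair(0, c))), k(s(k(a, a)), s(pair(a, a))), k(m(s(pair(c, a)), s(pair(a, 0)), c), a)), c, c)  →  m(k(s(m(c, pair(0, c), c)), pair(pair(c, 0), pair(0, c))), k(s(k(a, a)), s(pair(a, a))), k(m(s(pair(c, a)), s(pair(a, 0)), c), a))   [R2 at ε]
2. m(k(s(m(c, pair(0, c), c)), pair(pair(c, 0), pair(0, c))), k(s(k(a, a)), s(pair(a, a))), k(m(s(pair(c, a)), s(pair(a, 0)), c), a))  →  m(s(s(m(c, pair(0, c), c))), k(s(k(a, a)), s(pair(a, a))), k(m(s(pair(c, a)), s(pair(a, 0)), c), a))   [R5 at 1]
3. m(s(s(m(c, pair(0, c), c))), k(s(k(a, a)), s(pair(a, a))), k(m(s(pair(c, a)), s(pair(a, 0)), c), a))  →  m(s(s(c)), k(s(k(a, a)), s(pair(a, a))), k(m(s(pair(c, a)), s(pair(a, 0)), c), a))   [R2 at 1.1.1]
4. m(s(s(c)), k(s(k(a, a)), s(pair(a, a))), k(m(s(pair(c, a)), s(pair(a, 0)), c), a))  →  m(s(s(c)), s(k(a, a)), k(m(s(pair(c, a)), s(pair(a, 0)), c), a))   [R6 at 2]
5. m(s(s(c)), s(k(a, a)), k(m(s(pair(c, a)), s(pair(a, 0)), c), a))  →  m(s(s(c)), s(c), k(m(s(pair(c, a)), s(pair(a, 0)), c), a))   [R1 at 2.1]
6. m(s(s(c)), s(c), k(m(s(pair(c, a)), s(pair(a, 0)), c), a))  →  m(s(s(c)), s(c), c)   [R1 at 3]
7. m(s(s(c)), s(c), c)  →  s(s(c))   [R2 at ε]

s(s(c))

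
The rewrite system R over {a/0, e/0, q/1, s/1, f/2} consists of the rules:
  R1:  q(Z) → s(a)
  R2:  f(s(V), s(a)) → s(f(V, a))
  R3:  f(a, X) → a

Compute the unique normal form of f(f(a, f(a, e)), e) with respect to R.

1. f(f(a, f(a, e)), e)  →  f(a, e)   [R3 at 1]
2. f(a, e)  →  a   [R3 at ε]

a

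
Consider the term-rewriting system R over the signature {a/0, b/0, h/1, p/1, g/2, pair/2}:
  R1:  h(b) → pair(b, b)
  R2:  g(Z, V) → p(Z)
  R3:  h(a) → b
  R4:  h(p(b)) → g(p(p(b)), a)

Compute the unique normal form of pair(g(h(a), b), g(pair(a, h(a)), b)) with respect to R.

1. pair(g(h(a), b), g(pair(a, h(a)), b))  →  pair(p(h(a)), g(pair(a, h(a)), b))   [R2 at 1]
2. pair(p(h(a)), g(pair(a, h(a)), b))  →  pair(p(b), g(pair(a, h(a)), b))   [R3 at 1.1]
3. pair(p(b), g(pair(a, h(a)), b))  →  pair(p(b), p(pair(a, h(a))))   [R2 at 2]
4. pair(p(b), p(pair(a, h(a))))  →  pair(p(b), p(pair(a, b)))   [R3 at 2.1.2]

pair(p(b), p(pair(a, b)))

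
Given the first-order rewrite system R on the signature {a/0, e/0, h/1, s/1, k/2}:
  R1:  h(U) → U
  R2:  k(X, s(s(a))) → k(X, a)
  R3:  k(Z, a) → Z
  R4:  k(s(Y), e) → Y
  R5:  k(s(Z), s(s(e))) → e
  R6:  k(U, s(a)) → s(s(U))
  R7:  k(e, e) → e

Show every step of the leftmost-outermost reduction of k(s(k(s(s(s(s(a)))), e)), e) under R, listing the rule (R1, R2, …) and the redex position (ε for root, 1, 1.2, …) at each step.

1. k(s(k(s(s(s(s(a)))), e)), e)  →  k(s(s(s(s(a)))), e)   [R4 at ε]
2. k(s(s(s(s(a)))), e)  →  s(s(s(a)))   [R4 at ε]

s(s(s(a)))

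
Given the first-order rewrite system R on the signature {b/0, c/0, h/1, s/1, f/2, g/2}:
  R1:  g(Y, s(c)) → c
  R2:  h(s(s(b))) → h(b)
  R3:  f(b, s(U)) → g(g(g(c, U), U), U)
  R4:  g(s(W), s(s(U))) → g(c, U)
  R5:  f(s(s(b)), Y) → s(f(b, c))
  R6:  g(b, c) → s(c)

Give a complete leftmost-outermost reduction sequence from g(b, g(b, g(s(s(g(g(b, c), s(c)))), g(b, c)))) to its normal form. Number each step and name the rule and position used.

c

1. g(b, g(b, g(s(s(g(g(b, c), s(c)))), g(b, c))))  →  g(b, g(b, g(s(s(c)), g(b, c))))   [R1 at 2.2.1.1.1]
2. g(b, g(b, g(s(s(c)), g(b, c))))  →  g(b, g(b, g(s(s(c)), s(c))))   [R6 at 2.2.2]
3. g(b, g(b, g(s(s(c)), s(c))))  →  g(b, g(b, c))   [R1 at 2.2]
4. g(b, g(b, c))  →  g(b, s(c))   [R6 at 2]
5. g(b, s(c))  →  c   [R1 at ε]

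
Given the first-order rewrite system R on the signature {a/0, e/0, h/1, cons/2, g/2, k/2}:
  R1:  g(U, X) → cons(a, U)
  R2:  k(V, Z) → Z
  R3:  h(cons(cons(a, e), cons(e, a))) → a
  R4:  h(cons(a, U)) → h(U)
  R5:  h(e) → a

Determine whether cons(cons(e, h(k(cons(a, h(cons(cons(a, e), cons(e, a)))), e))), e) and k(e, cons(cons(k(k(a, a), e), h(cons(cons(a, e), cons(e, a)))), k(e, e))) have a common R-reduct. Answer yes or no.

Reduce t₁ = cons(cons(e, h(k(cons(a, h(cons(cons(a, e), cons(e, a)))), e))), e):
1. cons(cons(e, h(k(cons(a, h(cons(cons(a, e), cons(e, a)))), e))), e)  →  cons(cons(e, h(e)), e)   [R2 at 1.2.1]
2. cons(cons(e, h(e)), e)  →  cons(cons(e, a), e)   [R5 at 1.2]

Reduce t₂ = k(e, cons(cons(k(k(a, a), e), h(cons(cons(a, e), cons(e, a)))), k(e, e))):
1. k(e, cons(cons(k(k(a, a), e), h(cons(cons(a, e), cons(e, a)))), k(e, e)))  →  cons(cons(k(k(a, a), e), h(cons(cons(a, e), cons(e, a)))), k(e, e))   [R2 at ε]
2. cons(cons(k(k(a, a), e), h(cons(cons(a, e), cons(e, a)))), k(e, e))  →  cons(cons(e, h(cons(cons(a, e), cons(e, a)))), k(e, e))   [R2 at 1.1]
3. cons(cons(e, h(cons(cons(a, e), cons(e, a)))), k(e, e))  →  cons(cons(e, a), k(e, e))   [R3 at 1.2]
4. cons(cons(e, a), k(e, e))  →  cons(cons(e, a), e)   [R2 at 2]

yes — NF(t₁) = cons(cons(e, a), e), NF(t₂) = cons(cons(e, a), e)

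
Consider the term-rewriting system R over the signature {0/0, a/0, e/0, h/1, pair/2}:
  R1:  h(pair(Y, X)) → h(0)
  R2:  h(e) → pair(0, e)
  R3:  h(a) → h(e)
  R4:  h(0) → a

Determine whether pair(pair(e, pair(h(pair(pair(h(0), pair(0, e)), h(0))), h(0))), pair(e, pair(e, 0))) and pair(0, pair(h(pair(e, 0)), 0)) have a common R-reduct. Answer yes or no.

Reduce t₁ = pair(pair(e, pair(h(pair(pair(h(0), pair(0, e)), h(0))), h(0))), pair(e, pair(e, 0))):
1. pair(pair(e, pair(h(pair(pair(h(0), pair(0, e)), h(0))), h(0))), pair(e, pair(e, 0)))  →  pair(pair(e, pair(h(0), h(0))), pair(e, pair(e, 0)))   [R1 at 1.2.1]
2. pair(pair(e, pair(h(0), h(0))), pair(e, pair(e, 0)))  →  pair(pair(e, pair(a, h(0))), pair(e, pair(e, 0)))   [R4 at 1.2.1]
3. pair(pair(e, pair(a, h(0))), pair(e, pair(e, 0)))  →  pair(pair(e, pair(a, a)), pair(e, pair(e, 0)))   [R4 at 1.2.2]

Reduce t₂ = pair(0, pair(h(pair(e, 0)), 0)):
1. pair(0, pair(h(pair(e, 0)), 0))  →  pair(0, pair(h(0), 0))   [R1 at 2.1]
2. pair(0, pair(h(0), 0))  →  pair(0, pair(a, 0))   [R4 at 2.1]

no — NF(t₁) = pair(pair(e, pair(a, a)), pair(e, pair(e, 0))), NF(t₂) = pair(0, pair(a, 0))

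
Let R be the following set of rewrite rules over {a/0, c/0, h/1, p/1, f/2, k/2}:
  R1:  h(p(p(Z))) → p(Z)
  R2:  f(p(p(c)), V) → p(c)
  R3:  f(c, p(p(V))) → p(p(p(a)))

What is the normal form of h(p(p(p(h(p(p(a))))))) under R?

p(p(p(a)))

1. h(p(p(p(h(p(p(a)))))))  →  p(p(h(p(p(a)))))   [R1 at ε]
2. p(p(h(p(p(a)))))  →  p(p(p(a)))   [R1 at 1.1]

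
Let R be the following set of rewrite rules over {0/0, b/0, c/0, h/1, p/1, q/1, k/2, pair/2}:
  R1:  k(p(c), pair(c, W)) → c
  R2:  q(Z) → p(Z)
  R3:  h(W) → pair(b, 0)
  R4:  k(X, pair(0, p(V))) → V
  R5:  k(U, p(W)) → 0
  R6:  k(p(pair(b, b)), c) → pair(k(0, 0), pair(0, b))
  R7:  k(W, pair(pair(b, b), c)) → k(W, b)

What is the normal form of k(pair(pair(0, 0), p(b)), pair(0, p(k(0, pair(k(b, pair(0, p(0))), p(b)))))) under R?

1. k(pair(pair(0, 0), p(b)), pair(0, p(k(0, pair(k(b, pair(0, p(0))), p(b))))))  →  k(0, pair(k(b, pair(0, p(0))), p(b)))   [R4 at ε]
2. k(0, pair(k(b, pair(0, p(0))), p(b)))  →  k(0, pair(0, p(b)))   [R4 at 2.1]
3. k(0, pair(0, p(b)))  →  b   [R4 at ε]

b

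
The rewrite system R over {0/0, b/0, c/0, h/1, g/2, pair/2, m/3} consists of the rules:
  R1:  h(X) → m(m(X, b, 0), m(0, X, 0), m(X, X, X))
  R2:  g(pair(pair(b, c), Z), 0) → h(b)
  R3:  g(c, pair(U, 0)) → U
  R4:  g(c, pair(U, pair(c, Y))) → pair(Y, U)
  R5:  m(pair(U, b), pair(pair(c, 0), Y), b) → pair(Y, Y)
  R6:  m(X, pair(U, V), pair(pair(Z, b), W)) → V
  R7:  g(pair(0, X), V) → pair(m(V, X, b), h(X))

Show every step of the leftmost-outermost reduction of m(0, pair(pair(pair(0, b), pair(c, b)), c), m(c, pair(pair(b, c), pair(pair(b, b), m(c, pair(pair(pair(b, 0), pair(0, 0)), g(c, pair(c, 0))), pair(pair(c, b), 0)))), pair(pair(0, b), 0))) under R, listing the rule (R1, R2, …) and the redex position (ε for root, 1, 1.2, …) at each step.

1. m(0, pair(pair(pair(0, b), pair(c, b)), c), m(c, pair(pair(b, c), pair(pair(b, b), m(c, pair(pair(pair(b, 0), pair(0, 0)), g(c, pair(c, 0))), pair(pair(c, b), 0)))), pair(pair(0, b), 0)))  →  m(0, pair(pair(pair(0, b), pair(c, b)), c), pair(pair(b, b), m(c, pair(pair(pair(b, 0), pair(0, 0)), g(c, pair(c, 0))), pair(pair(c, b), 0))))   [R6 at 3]
2. m(0, pair(pair(pair(0, b), pair(c, b)), c), pair(pair(b, b), m(c, pair(pair(pair(b, 0), pair(0, 0)), g(c, pair(c, 0))), pair(pair(c, b), 0))))  →  c   [R6 at ε]

c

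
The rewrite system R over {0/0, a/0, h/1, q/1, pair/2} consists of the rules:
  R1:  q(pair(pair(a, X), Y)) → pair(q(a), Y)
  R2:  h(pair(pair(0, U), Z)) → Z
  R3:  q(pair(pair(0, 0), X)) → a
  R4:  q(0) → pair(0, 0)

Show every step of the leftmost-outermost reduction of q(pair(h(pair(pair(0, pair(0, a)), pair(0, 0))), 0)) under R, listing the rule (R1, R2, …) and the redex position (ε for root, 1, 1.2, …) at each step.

a

1. q(pair(h(pair(pair(0, pair(0, a)), pair(0, 0))), 0))  →  q(pair(pair(0, 0), 0))   [R2 at 1.1]
2. q(pair(pair(0, 0), 0))  →  a   [R3 at ε]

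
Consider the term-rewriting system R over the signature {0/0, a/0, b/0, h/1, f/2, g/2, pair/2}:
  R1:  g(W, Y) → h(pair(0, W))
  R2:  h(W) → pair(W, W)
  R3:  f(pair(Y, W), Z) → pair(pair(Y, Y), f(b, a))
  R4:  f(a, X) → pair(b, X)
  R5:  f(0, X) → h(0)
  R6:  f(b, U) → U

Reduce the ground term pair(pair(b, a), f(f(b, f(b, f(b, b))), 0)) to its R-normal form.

pair(pair(b, a), 0)

1. pair(pair(b, a), f(f(b, f(b, f(b, b))), 0))  →  pair(pair(b, a), f(f(b, f(b, b)), 0))   [R6 at 2.1]
2. pair(pair(b, a), f(f(b, f(b, b)), 0))  →  pair(pair(b, a), f(f(b, b), 0))   [R6 at 2.1]
3. pair(pair(b, a), f(f(b, b), 0))  →  pair(pair(b, a), f(b, 0))   [R6 at 2.1]
4. pair(pair(b, a), f(b, 0))  →  pair(pair(b, a), 0)   [R6 at 2]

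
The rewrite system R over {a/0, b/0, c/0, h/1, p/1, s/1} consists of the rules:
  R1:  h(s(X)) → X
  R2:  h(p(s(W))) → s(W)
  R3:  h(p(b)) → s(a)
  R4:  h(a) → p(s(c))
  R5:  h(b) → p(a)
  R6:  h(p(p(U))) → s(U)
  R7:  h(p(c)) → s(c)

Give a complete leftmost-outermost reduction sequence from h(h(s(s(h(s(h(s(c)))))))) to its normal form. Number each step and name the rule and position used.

c

1. h(h(s(s(h(s(h(s(c))))))))  →  h(s(h(s(h(s(c))))))   [R1 at 1]
2. h(s(h(s(h(s(c))))))  →  h(s(h(s(c))))   [R1 at ε]
3. h(s(h(s(c))))  →  h(s(c))   [R1 at ε]
4. h(s(c))  →  c   [R1 at ε]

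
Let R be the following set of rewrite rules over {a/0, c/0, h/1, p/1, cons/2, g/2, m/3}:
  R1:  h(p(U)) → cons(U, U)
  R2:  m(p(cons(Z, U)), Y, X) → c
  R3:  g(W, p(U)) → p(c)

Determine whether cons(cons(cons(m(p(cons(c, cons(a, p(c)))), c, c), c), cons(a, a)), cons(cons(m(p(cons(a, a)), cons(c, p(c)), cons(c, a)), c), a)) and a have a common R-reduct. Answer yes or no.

Reduce t₁ = cons(cons(cons(m(p(cons(c, cons(a, p(c)))), c, c), c), cons(a, a)), cons(cons(m(p(cons(a, a)), cons(c, p(c)), cons(c, a)), c), a)):
1. cons(cons(cons(m(p(cons(c, cons(a, p(c)))), c, c), c), cons(a, a)), cons(cons(m(p(cons(a, a)), cons(c, p(c)), cons(c, a)), c), a))  →  cons(cons(cons(c, c), cons(a, a)), cons(cons(m(p(cons(a, a)), cons(c, p(c)), cons(c, a)), c), a))   [R2 at 1.1.1]
2. cons(cons(cons(c, c), cons(a, a)), cons(cons(m(p(cons(a, a)), cons(c, p(c)), cons(c, a)), c), a))  →  cons(cons(cons(c, c), cons(a, a)), cons(cons(c, c), a))   [R2 at 2.1.1]

Reduce t₂ = a:

no — NF(t₁) = cons(cons(cons(c, c), cons(a, a)), cons(cons(c, c), a)), NF(t₂) = a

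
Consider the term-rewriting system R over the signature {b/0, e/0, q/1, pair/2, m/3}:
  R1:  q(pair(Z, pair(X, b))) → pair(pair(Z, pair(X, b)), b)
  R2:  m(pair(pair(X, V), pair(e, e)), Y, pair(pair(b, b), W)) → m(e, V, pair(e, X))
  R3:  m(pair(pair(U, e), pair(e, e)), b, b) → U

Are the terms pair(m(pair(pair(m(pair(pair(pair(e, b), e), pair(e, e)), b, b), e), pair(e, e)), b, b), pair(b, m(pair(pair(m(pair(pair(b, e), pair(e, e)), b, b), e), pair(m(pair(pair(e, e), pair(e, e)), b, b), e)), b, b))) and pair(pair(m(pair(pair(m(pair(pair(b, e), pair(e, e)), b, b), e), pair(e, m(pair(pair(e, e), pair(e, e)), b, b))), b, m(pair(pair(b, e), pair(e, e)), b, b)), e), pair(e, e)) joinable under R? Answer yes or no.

Reduce t₁ = pair(m(pair(pair(m(pair(pair(pair(e, b), e), pair(e, e)), b, b), e), pair(e, e)), b, b), pair(b, m(pair(pair(m(pair(pair(b, e), pair(e, e)), b, b), e), pair(m(pair(pair(e, e), pair(e, e)), b, b), e)), b, b))):
1. pair(m(pair(pair(m(pair(pair(pair(e, b), e), pair(e, e)), b, b), e), pair(e, e)), b, b), pair(b, m(pair(pair(m(pair(pair(b, e), pair(e, e)), b, b), e), pair(m(pair(pair(e, e), pair(e, e)), b, b), e)), b, b)))  →  pair(m(pair(pair(pair(e, b), e), pair(e, e)), b, b), pair(b, m(pair(pair(m(pair(pair(b, e), pair(e, e)), b, b), e), pair(m(pair(pair(e, e), pair(e, e)), b, b), e)), b, b)))   [R3 at 1]
2. pair(m(pair(pair(pair(e, b), e), pair(e, e)), b, b), pair(b, m(pair(pair(m(pair(pair(b, e), pair(e, e)), b, b), e), pair(m(pair(pair(e, e), pair(e, e)), b, b), e)), b, b)))  →  pair(pair(e, b), pair(b, m(pair(pair(m(pair(pair(b, e), pair(e, e)), b, b), e), pair(m(pair(pair(e, e), pair(e, e)), b, b), e)), b, b)))   [R3 at 1]
3. pair(pair(e, b), pair(b, m(pair(pair(m(pair(pair(b, e), pair(e, e)), b, b), e), pair(m(pair(pair(e, e), pair(e, e)), b, b), e)), b, b)))  →  pair(pair(e, b), pair(b, m(pair(pair(b, e), pair(m(pair(pair(e, e), pair(e, e)), b, b), e)), b, b)))   [R3 at 2.2.1.1.1]
4. pair(pair(e, b), pair(b, m(pair(pair(b, e), pair(m(pair(pair(e, e), pair(e, e)), b, b), e)), b, b)))  →  pair(pair(e, b), pair(b, m(pair(pair(b, e), pair(e, e)), b, b)))   [R3 at 2.2.1.2.1]
5. pair(pair(e, b), pair(b, m(pair(pair(b, e), pair(e, e)), b, b)))  →  pair(pair(e, b), pair(b, b))   [R3 at 2.2]

Reduce t₂ = pair(pair(m(pair(pair(m(pair(pair(b, e), pair(e, e)), b, b), e), pair(e, m(pair(pair(e, e), pair(e, e)), b, b))), b, m(pair(pair(b, e), pair(e, e)), b, b)), e), pair(e, e)):
1. pair(pair(m(pair(pair(m(pair(pair(b, e), pair(e, e)), b, b), e), pair(e, m(pair(pair(e, e), pair(e, e)), b, b))), b, m(pair(pair(b, e), pair(e, e)), b, b)), e), pair(e, e))  →  pair(pair(m(pair(pair(b, e), pair(e, m(pair(pair(e, e), pair(e, e)), b, b))), b, m(pair(pair(b, e), pair(e, e)), b, b)), e), pair(e, e))   [R3 at 1.1.1.1.1]
2. pair(pair(m(pair(pair(b, e), pair(e, m(pair(pair(e, e), pair(e, e)), b, b))), b, m(pair(pair(b, e), pair(e, e)), b, b)), e), pair(e, e))  →  pair(pair(m(pair(pair(b, e), pair(e, e)), b, m(pair(pair(b, e), pair(e, e)), b, b)), e), pair(e, e))   [R3 at 1.1.1.2.2]
3. pair(pair(m(pair(pair(b, e), pair(e, e)), b, m(pair(pair(b, e), pair(e, e)), b, b)), e), pair(e, e))  →  pair(pair(m(pair(pair(b, e), pair(e, e)), b, b), e), pair(e, e))   [R3 at 1.1.3]
4. pair(pair(m(pair(pair(b, e), pair(e, e)), b, b), e), pair(e, e))  →  pair(pair(b, e), pair(e, e))   [R3 at 1.1]

no — NF(t₁) = pair(pair(e, b), pair(b, b)), NF(t₂) = pair(pair(b, e), pair(e, e))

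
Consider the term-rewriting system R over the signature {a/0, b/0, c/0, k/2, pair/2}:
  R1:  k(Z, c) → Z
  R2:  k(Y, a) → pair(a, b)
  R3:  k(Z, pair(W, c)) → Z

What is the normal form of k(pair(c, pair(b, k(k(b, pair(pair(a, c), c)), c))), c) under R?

pair(c, pair(b, b))

1. k(pair(c, pair(b, k(k(b, pair(pair(a, c), c)), c))), c)  →  pair(c, pair(b, k(k(b, pair(pair(a, c), c)), c)))   [R1 at ε]
2. pair(c, pair(b, k(k(b, pair(pair(a, c), c)), c)))  →  pair(c, pair(b, k(b, pair(pair(a, c), c))))   [R1 at 2.2]
3. pair(c, pair(b, k(b, pair(pair(a, c), c))))  →  pair(c, pair(b, b))   [R3 at 2.2]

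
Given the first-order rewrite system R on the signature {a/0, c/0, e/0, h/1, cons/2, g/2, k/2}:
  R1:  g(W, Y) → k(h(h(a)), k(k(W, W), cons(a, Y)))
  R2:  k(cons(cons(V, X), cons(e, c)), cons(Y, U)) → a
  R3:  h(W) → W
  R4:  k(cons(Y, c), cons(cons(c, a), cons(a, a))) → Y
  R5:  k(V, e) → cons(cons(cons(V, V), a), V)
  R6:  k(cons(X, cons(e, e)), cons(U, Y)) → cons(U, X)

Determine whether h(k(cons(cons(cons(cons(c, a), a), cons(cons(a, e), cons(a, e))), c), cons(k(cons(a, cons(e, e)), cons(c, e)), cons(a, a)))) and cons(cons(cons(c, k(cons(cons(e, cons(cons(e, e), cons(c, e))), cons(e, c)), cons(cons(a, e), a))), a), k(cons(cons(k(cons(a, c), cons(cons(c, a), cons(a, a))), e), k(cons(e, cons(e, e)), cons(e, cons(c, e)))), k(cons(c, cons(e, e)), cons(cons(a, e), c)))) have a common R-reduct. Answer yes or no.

Reduce t₁ = h(k(cons(cons(cons(cons(c, a), a), cons(cons(a, e), cons(a, e))), c), cons(k(cons(a, cons(e, e)), cons(c, e)), cons(a, a)))):
1. h(k(cons(cons(cons(cons(c, a), a), cons(cons(a, e), cons(a, e))), c), cons(k(cons(a, cons(e, e)), cons(c, e)), cons(a, a))))  →  k(cons(cons(cons(cons(c, a), a), cons(cons(a, e), cons(a, e))), c), cons(k(cons(a, cons(e, e)), cons(c, e)), cons(a, a)))   [R3 at ε]
2. k(cons(cons(cons(cons(c, a), a), cons(cons(a, e), cons(a, e))), c), cons(k(cons(a, cons(e, e)), cons(c, e)), cons(a, a)))  →  k(cons(cons(cons(cons(c, a), a), cons(cons(a, e), cons(a, e))), c), cons(cons(c, a), cons(a, a)))   [R6 at 2.1]
3. k(cons(cons(cons(cons(c, a), a), cons(cons(a, e), cons(a, e))), c), cons(cons(c, a), cons(a, a)))  →  cons(cons(cons(c, a), a), cons(cons(a, e), cons(a, e)))   [R4 at ε]

Reduce t₂ = cons(cons(cons(c, k(cons(cons(e, cons(cons(e, e), cons(c, e))), cons(e, c)), cons(cons(a, e), a))), a), k(cons(cons(k(cons(a, c), cons(cons(c, a), cons(a, a))), e), k(cons(e, cons(e, e)), cons(e, cons(c, e)))), k(cons(c, cons(e, e)), cons(cons(a, e), c)))):
1. cons(cons(cons(c, k(cons(cons(e, cons(cons(e, e), cons(c, e))), cons(e, c)), cons(cons(a, e), a))), a), k(cons(cons(k(cons(a, c), cons(cons(c, a), cons(a, a))), e), k(cons(e, cons(e, e)), cons(e, cons(c, e)))), k(cons(c, cons(e, e)), cons(cons(a, e), c))))  →  cons(cons(cons(c, a), a), k(cons(cons(k(cons(a, c), cons(cons(c, a), cons(a, a))), e), k(cons(e, cons(e, e)), cons(e, cons(c, e)))), k(cons(c, cons(e, e)), cons(cons(a, e), c))))   [R2 at 1.1.2]
2. cons(cons(cons(c, a), a), k(cons(cons(k(cons(a, c), cons(cons(c, a), cons(a, a))), e), k(cons(e, cons(e, e)), cons(e, cons(c, e)))), k(cons(c, cons(e, e)), cons(cons(a, e), c))))  →  cons(cons(cons(c, a), a), k(cons(cons(a, e), k(cons(e, cons(e, e)), cons(e, cons(c, e)))), k(cons(c, cons(e, e)), cons(cons(a, e), c))))   [R4 at 2.1.1.1]
3. cons(cons(cons(c, a), a), k(cons(cons(a, e), k(cons(e, cons(e, e)), cons(e, cons(c, e)))), k(cons(c, cons(e, e)), cons(cons(a, e), c))))  →  cons(cons(cons(c, a), a), k(cons(cons(a, e), cons(e, e)), k(cons(c, cons(e, e)), cons(cons(a, e), c))))   [R6 at 2.1.2]
4. cons(cons(cons(c, a), a), k(cons(cons(a, e), cons(e, e)), k(cons(c, cons(e, e)), cons(cons(a, e), c))))  →  cons(cons(cons(c, a), a), k(cons(cons(a, e), cons(e, e)), cons(cons(a, e), c)))   [R6 at 2.2]
5. cons(cons(cons(c, a), a), k(cons(cons(a, e), cons(e, e)), cons(cons(a, e), c)))  →  cons(cons(cons(c, a), a), cons(cons(a, e), cons(a, e)))   [R6 at 2]

yes — NF(t₁) = cons(cons(cons(c, a), a), cons(cons(a, e), cons(a, e))), NF(t₂) = cons(cons(cons(c, a), a), cons(cons(a, e), cons(a, e)))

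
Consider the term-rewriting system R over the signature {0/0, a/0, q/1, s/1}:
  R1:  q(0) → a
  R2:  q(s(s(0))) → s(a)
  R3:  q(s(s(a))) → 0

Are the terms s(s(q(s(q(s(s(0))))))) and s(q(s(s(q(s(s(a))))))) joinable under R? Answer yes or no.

no — NF(t₁) = s(s(0)), NF(t₂) = s(s(a))

Reduce t₁ = s(s(q(s(q(s(s(0))))))):
1. s(s(q(s(q(s(s(0)))))))  →  s(s(q(s(s(a)))))   [R2 at 1.1.1.1]
2. s(s(q(s(s(a)))))  →  s(s(0))   [R3 at 1.1]

Reduce t₂ = s(q(s(s(q(s(s(a))))))):
1. s(q(s(s(q(s(s(a)))))))  →  s(q(s(s(0))))   [R3 at 1.1.1.1]
2. s(q(s(s(0))))  →  s(s(a))   [R2 at 1]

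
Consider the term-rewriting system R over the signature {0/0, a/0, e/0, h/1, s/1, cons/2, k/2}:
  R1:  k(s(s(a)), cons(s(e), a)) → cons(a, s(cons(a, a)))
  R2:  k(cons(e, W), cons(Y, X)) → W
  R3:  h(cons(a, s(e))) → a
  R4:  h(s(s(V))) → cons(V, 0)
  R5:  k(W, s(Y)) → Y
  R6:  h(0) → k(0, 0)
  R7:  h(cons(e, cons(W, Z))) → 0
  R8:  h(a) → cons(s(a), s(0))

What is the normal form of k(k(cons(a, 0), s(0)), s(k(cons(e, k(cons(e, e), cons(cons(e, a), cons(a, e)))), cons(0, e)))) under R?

e

1. k(k(cons(a, 0), s(0)), s(k(cons(e, k(cons(e, e), cons(cons(e, a), cons(a, e)))), cons(0, e))))  →  k(cons(e, k(cons(e, e), cons(cons(e, a), cons(a, e)))), cons(0, e))   [R5 at ε]
2. k(cons(e, k(cons(e, e), cons(cons(e, a), cons(a, e)))), cons(0, e))  →  k(cons(e, e), cons(cons(e, a), cons(a, e)))   [R2 at ε]
3. k(cons(e, e), cons(cons(e, a), cons(a, e)))  →  e   [R2 at ε]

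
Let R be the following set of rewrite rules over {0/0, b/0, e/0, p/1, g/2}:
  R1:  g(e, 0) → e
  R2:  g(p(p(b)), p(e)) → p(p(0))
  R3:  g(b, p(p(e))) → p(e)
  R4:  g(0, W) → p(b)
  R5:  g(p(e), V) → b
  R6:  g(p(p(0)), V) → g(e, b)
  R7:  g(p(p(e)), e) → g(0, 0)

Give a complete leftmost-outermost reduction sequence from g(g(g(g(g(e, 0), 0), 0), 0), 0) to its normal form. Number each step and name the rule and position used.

e

1. g(g(g(g(g(e, 0), 0), 0), 0), 0)  →  g(g(g(g(e, 0), 0), 0), 0)   [R1 at 1.1.1.1]
2. g(g(g(g(e, 0), 0), 0), 0)  →  g(g(g(e, 0), 0), 0)   [R1 at 1.1.1]
3. g(g(g(e, 0), 0), 0)  →  g(g(e, 0), 0)   [R1 at 1.1]
4. g(g(e, 0), 0)  →  g(e, 0)   [R1 at 1]
5. g(e, 0)  →  e   [R1 at ε]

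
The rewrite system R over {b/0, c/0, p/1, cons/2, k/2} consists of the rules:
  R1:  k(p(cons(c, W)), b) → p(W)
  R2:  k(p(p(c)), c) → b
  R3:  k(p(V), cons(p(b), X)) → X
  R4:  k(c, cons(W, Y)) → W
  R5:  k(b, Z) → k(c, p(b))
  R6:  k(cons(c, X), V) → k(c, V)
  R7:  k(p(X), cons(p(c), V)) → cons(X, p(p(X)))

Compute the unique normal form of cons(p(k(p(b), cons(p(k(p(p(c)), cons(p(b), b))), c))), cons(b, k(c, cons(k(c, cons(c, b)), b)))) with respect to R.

1. cons(p(k(p(b), cons(p(k(p(p(c)), cons(p(b), b))), c))), cons(b, k(c, cons(k(c, cons(c, b)), b))))  →  cons(p(k(p(b), cons(p(b), c))), cons(b, k(c, cons(k(c, cons(c, b)), b))))   [R3 at 1.1.2.1.1]
2. cons(p(k(p(b), cons(p(b), c))), cons(b, k(c, cons(k(c, cons(c, b)), b))))  →  cons(p(c), cons(b, k(c, cons(k(c, cons(c, b)), b))))   [R3 at 1.1]
3. cons(p(c), cons(b, k(c, cons(k(c, cons(c, b)), b))))  →  cons(p(c), cons(b, k(c, cons(c, b))))   [R4 at 2.2]
4. cons(p(c), cons(b, k(c, cons(c, b))))  →  cons(p(c), cons(b, c))   [R4 at 2.2]

cons(p(c), cons(b, c))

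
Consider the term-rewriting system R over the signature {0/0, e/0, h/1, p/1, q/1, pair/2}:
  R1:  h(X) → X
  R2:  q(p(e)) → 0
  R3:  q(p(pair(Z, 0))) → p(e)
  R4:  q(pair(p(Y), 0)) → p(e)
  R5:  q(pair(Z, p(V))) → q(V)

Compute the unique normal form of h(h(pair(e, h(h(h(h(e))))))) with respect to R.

1. h(h(pair(e, h(h(h(h(e)))))))  →  h(pair(e, h(h(h(h(e))))))   [R1 at ε]
2. h(pair(e, h(h(h(h(e))))))  →  pair(e, h(h(h(h(e)))))   [R1 at ε]
3. pair(e, h(h(h(h(e)))))  →  pair(e, h(h(h(e))))   [R1 at 2]
4. pair(e, h(h(h(e))))  →  pair(e, h(h(e)))   [R1 at 2]
5. pair(e, h(h(e)))  →  pair(e, h(e))   [R1 at 2]
6. pair(e, h(e))  →  pair(e, e)   [R1 at 2]

pair(e, e)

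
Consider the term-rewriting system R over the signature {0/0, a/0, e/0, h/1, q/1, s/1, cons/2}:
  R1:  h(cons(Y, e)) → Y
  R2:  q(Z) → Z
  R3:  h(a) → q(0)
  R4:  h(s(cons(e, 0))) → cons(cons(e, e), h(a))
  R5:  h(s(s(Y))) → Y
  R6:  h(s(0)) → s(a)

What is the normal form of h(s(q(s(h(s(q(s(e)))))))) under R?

1. h(s(q(s(h(s(q(s(e))))))))  →  h(s(s(h(s(q(s(e)))))))   [R2 at 1.1]
2. h(s(s(h(s(q(s(e)))))))  →  h(s(q(s(e))))   [R5 at ε]
3. h(s(q(s(e))))  →  h(s(s(e)))   [R2 at 1.1]
4. h(s(s(e)))  →  e   [R5 at ε]

e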